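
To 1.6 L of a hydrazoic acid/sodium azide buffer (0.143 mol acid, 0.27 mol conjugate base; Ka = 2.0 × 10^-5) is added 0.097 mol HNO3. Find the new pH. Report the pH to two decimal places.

After neutralization: n(HN3) = 0.24 mol, n(N3-) = 0.173 mol.
pKa = −log(2.0 × 10^-5) = 4.699
Henderson–Hasselbalch with mole ratio 0.173/0.24: pH = 4.699 + (-0.142)

pH = 4.56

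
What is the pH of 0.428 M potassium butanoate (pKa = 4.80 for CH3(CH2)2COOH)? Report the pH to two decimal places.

CH3(CH2)2COO- is the conjugate base of the weak acid CH3(CH2)2COOH.
Ka = 10^(−4.80) = 1.58 × 10^-5
Kb = Kw/Ka = 1.0×10^-14 / 1.58 × 10^-5 = 6.33 × 10^-10
Kb = [OH-]²/(0.428 − [OH-]) = 6.33 × 10^-10
Assume [OH-] ≪ 0.428: [OH-] ≈ √(6.33 × 10^-10 × 0.428) = 1.65 × 10^-5 M
pOH = −log(1.65 × 10^-5) = 4.78; pH = 14.00 − 4.78 = 9.22

pH = 9.22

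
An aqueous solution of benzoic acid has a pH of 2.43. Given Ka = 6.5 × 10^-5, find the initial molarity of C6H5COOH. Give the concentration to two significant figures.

C₀ = 2.2 × 10^-1 M

[H+] = 10^(-2.43) = 3.72 × 10^-3 M = x
Ka = x²/(C₀ − x) ⇒ C₀ = x + x²/Ka
C₀ = 3.72 × 10^-3 + (3.72 × 10^-3)²/(6.5 × 10^-5) = 2.17 × 10^-1 M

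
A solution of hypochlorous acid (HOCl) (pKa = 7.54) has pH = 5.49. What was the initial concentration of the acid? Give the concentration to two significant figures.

C₀ = 3.7 × 10^-4 M

[H+] = 10^(-5.49) = 3.24 × 10^-6 M = x
Ka = 10^(−7.54) = 2.88 × 10^-8
Ka = x²/(C₀ − x) ⇒ C₀ = x + x²/Ka
C₀ = 3.24 × 10^-6 + (3.24 × 10^-6)²/(2.88 × 10^-8) = 3.68 × 10^-4 M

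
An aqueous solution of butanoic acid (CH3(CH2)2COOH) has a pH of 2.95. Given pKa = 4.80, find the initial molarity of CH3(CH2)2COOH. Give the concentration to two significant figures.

[H+] = 10^(-2.95) = 1.12 × 10^-3 M = x
Ka = 10^(−4.80) = 1.58 × 10^-5
Ka = x²/(C₀ − x) ⇒ C₀ = x + x²/Ka
C₀ = 1.12 × 10^-3 + (1.12 × 10^-3)²/(1.58 × 10^-5) = 8.05 × 10^-2 M

C₀ = 8.1 × 10^-2 M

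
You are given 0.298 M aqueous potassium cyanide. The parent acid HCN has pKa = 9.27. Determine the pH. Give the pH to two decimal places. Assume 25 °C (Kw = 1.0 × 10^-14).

CN- is the conjugate base of the weak acid HCN.
Ka = 10^(−9.27) = 5.37 × 10^-10
Kb = Kw/Ka = 1.0×10^-14 / 5.37 × 10^-10 = 1.86 × 10^-5
From the ICE table, Kb = [OH-]²/(0.298 − [OH-]) = 1.86 × 10^-5.
Since Kb ≪ C₀, [OH-] ≈ √(Kb·C₀) = 2.35 × 10^-3 M.
Check: 0.79% ionized — well under 5%, approximation valid.
pOH = −log(2.35 × 10^-3) = 2.63; pH = 14.00 − 2.63 = 11.37

pH = 11.37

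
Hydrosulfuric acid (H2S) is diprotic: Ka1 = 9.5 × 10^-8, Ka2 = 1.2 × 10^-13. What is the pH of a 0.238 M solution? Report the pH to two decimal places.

pH = 3.82

Since Ka1 ≫ Ka2, the first ionization dominates [H+].
Ka1 = x²/(0.238 − x) = 9.5 × 10^-8
x ≈ √(9.5 × 10^-8 × 0.238) = 1.50 × 10^-4 M
pH = −log(1.50 × 10^-4) = 3.82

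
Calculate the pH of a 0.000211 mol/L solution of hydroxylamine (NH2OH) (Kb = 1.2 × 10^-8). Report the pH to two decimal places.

pH = 8.20

NH2OH + H2O ⇌ NH3OH+ + OH-
Kb = [OH-]²/(0.000211 − [OH-]) = 1.2 × 10^-8
Neglecting [OH-] in the denominator: [OH-] = √(1.2 × 10^-8 × 0.000211) = 1.59 × 10^-6 M
([OH-]/C₀ = 0.75% < 5%, so the approximation holds.)
pOH = 5.80, so pH = 14.00 − pOH = 8.20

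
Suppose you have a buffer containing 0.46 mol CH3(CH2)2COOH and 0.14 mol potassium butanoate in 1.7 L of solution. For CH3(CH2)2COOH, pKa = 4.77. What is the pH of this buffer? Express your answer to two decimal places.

pH = 4.25

Henderson–Hasselbalch: pH = pKa + log([CH3(CH2)2COO-]/[CH3(CH2)2COOH]) = 4.77 + log(0.14/0.46)
pH = 4.77 + (-0.517) = 4.25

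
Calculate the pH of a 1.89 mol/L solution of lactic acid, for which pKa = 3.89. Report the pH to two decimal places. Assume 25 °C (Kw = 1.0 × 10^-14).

pH = 1.81

CH3CH(OH)COOH ⇌ CH3CH(OH)COO- + H+
Ka = 10^(−3.89) = 1.29 × 10^-4
From the ICE table, Ka = x²/(1.89 − x) = 1.29 × 10^-4.
Assume x ≪ 1.89: x ≈ √(1.29 × 10^-4 × 1.89) = 1.56 × 10^-2 M
pH = −log(1.56 × 10^-2) = 1.81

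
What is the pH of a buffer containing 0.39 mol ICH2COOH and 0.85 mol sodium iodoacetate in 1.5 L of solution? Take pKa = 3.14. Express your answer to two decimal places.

pH = pKa + log([A⁻]/[HA]) = 3.14 + log(0.85/0.39)
pH = 3.14 + (+0.338) = 3.48

pH = 3.48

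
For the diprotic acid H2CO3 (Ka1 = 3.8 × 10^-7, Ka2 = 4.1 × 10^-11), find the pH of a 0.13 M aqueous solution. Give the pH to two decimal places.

Ka1 ≫ Ka2, so treat the first dissociation as the only significant source of H+.
Ka1 = x²/(0.13 − x) = 3.8 × 10^-7
x ≈ √(3.8 × 10^-7 × 0.13) = 2.22 × 10^-4 M
pH = −log(2.22 × 10^-4) = 3.65

pH = 3.65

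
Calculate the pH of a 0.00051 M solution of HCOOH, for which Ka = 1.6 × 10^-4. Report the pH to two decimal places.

pH = 3.66

HCOOH ⇌ HCOO- + H+
From the ICE table, Ka = x²/(0.00051 − x) = 1.6 × 10^-4.
The 5% rule fails; solving x² + Ka·x − Ka·C₀ = 0 exactly:
x = [−0.00016 + √(0.00016² + 3.26e-07)]/2 = 2.17 × 10^-4 M
pH = −log[H+] = −log(2.17 × 10^-4) = 3.66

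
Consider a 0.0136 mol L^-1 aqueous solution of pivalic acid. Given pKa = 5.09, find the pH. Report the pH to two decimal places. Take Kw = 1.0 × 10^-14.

(CH3)3CCOOH ⇌ (CH3)3CCOO- + H+
Ka = 10^(−5.09) = 8.13 × 10^-6
Ka = [H+]²/(0.0136 − [H+]) = 8.13 × 10^-6
Neglecting [H+] in the denominator: [H+] = √(8.13 × 10^-6 × 0.0136) = 3.33 × 10^-4 M
Check: 2.4% ionized — well under 5%, approximation valid.
pH = −log(3.33 × 10^-4) = 3.48

pH = 3.48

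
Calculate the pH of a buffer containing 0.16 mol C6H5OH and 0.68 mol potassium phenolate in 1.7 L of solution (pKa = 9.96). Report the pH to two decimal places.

pH = 10.59

Henderson–Hasselbalch: pH = pKa + log([C6H5O-]/[C6H5OH]) = 9.96 + log(0.68/0.16)
pH = 9.96 + (+0.628) = 10.59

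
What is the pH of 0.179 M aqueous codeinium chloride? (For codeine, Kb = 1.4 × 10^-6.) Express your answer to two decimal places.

pH = 4.45

C18H22NO3+ is the conjugate acid of the weak base C18H21NO3.
Ka = Kw/Kb = 1.0×10^-14 / 1.4 × 10^-6 = 7.14 × 10^-9
Let x = [H+] at equilibrium. Ka = x²/(0.179 − x).
Neglecting x in the denominator: x = √(7.14 × 10^-9 × 0.179) = 3.57 × 10^-5 M
Check: 0.02% ionized — well under 5%, approximation valid.
pH = −log(3.57 × 10^-5) = 4.45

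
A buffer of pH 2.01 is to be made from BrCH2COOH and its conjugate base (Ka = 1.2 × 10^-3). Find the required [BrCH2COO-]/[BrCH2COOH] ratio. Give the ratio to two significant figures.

pKa = -log(1.2 × 10^-3) = 2.921
pH = pKa + log(r) ⇒ log(r) = 2.01 − 2.921 = -0.911
r = [BrCH2COO-]/[BrCH2COOH] = 10^(-0.911) = 0.123

ratio = 0.12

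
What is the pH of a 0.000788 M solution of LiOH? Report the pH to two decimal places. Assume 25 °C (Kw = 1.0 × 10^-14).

LiOH is a strong base; [OH-] = 0.000788 M.
pOH = -log(0.000788) = 3.10
pH = 14.00 - 3.10 = 10.90

pH = 10.90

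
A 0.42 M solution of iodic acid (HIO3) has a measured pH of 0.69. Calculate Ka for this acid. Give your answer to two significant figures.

Ka = 1.9 × 10^-1

[H+] = 10^(-0.69) = 2.04 × 10^-1 M
At equilibrium [HA] = 0.42 − 2.04 × 10^-1 = 2.16 × 10^-1 M
Ka = [H+][A-]/[HA] = (2.04 × 10^-1)² / 2.16 × 10^-1 = 1.9 × 10^-1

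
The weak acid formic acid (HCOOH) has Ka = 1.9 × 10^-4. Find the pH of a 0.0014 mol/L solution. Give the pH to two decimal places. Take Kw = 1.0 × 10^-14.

HCOOH ⇌ HCOO- + H+
From the ICE table, Ka = x²/(0.0014 − x) = 1.9 × 10^-4.
The 5% rule fails; solving x² + Ka·x − Ka·C₀ = 0 exactly:
x = (−Ka + √(Ka² + 4·Ka·C₀))/2 = 4.29 × 10^-4 M
pH = −log(4.29 × 10^-4) = 3.37

pH = 3.37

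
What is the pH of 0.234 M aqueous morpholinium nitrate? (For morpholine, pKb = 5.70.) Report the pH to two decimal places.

C4H8ONH2+ is the conjugate acid of the weak base C4H8ONH.
Kb = 10^(−5.70) = 2.00 × 10^-6
Ka = Kw/Kb = 1.0×10^-14 / 2.00 × 10^-6 = 5.00 × 10^-9
From the ICE table, Ka = [H+]²/(0.234 − [H+]) = 5.00 × 10^-9.
Since Ka ≪ C₀, [H+] ≈ √(Ka·C₀) = 3.42 × 10^-5 M.
pH = −log(3.42 × 10^-5) = 4.47

pH = 4.47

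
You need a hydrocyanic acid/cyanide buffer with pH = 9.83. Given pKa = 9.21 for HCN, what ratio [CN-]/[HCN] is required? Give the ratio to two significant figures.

ratio = 4.2

pH = pKa + log(r) ⇒ log(r) = 9.83 − 9.21 = +0.62
r = [CN-]/[HCN] = 10^(+0.62) = 4.17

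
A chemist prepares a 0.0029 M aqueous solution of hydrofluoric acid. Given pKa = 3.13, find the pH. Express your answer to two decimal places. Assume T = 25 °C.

pH = 2.94

HF ⇌ F- + H+
Ka = 10^(−3.13) = 7.41 × 10^-4
From the ICE table, Ka = [H+]²/(0.0029 − [H+]) = 7.41 × 10^-4.
The 5% rule fails; solving [H+]² + Ka·[H+] − Ka·C₀ = 0 exactly:
[H+] = [−0.000741 + √(0.000741² + 8.6e-06)]/2 = 1.14 × 10^-3 M
pH = −log[H+] = −log(1.14 × 10^-3) = 2.94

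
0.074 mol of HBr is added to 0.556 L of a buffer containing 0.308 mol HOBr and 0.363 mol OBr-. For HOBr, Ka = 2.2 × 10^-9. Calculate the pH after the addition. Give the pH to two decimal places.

After neutralization: n(HOBr) = 0.382 mol, n(OBr-) = 0.289 mol.
pKa = −log(2.2 × 10^-9) = 8.658
pH = pKa + log([A⁻]/[HA]) = 8.658 + log(0.289/0.382) = 8.658 -0.121

pH = 8.54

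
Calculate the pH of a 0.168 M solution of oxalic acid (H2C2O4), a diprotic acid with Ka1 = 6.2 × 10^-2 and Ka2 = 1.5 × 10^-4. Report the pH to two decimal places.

Since Ka1 ≫ Ka2, the first ionization dominates [H+].
Ka1 = x²/(0.168 − x) = 6.2 × 10^-2
Solving the quadratic: x = (−Ka1 + √(Ka1² + 4·Ka1·C₀))/2 = 7.57 × 10^-2 M
pH = −log(7.57 × 10^-2) = 1.12

pH = 1.12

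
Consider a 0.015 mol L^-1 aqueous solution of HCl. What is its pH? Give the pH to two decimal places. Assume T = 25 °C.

pH = 1.82

HCl is a strong acid and dissociates completely, so [H+] = 0.015 M.
pH = -log(0.015) = 1.82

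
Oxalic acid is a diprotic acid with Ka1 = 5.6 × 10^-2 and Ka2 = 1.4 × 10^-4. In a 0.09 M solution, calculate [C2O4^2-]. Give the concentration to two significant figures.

1.4 × 10^-4 M

First ionization gives [H+] ≈ [HC2O4-] = 4.83 × 10^-2 M.
Second step: Ka2 = [H+][C2O4^2-]/[HC2O4-] ≈ [C2O4^2-] (since [H+] ≈ [HC2O4-]).
So [C2O4^2-] ≈ Ka2.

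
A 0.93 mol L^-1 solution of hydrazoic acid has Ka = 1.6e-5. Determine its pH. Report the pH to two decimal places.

HN3 ⇌ N3- + H+
From the ICE table, Ka = [H+]²/(0.93 − [H+]) = 1.6 × 10^-5.
Since Ka ≪ C₀, [H+] ≈ √(Ka·C₀) = 3.86 × 10^-3 M.
Check: 0.41% ionized — well under 5%, approximation valid.
pH = −log[H+] = −log(3.86 × 10^-3) = 2.41

pH = 2.41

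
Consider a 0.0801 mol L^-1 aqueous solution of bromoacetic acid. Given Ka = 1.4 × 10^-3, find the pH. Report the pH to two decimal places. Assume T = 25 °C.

BrCH2COOH ⇌ BrCH2COO- + H+
Let x = [H+] at equilibrium. Ka = x²/(0.0801 − x).
x is not negligible relative to C₀; solve x² + 0.0014·x − 0.000112 = 0.
x = [−0.0014 + √(0.0014² + 0.000449)]/2 = 9.91 × 10^-3 M
pH = −log(9.91 × 10^-3) = 2.00

pH = 2.00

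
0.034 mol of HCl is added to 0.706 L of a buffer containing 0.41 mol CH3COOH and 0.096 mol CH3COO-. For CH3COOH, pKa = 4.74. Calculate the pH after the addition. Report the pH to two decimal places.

pH = 3.89

Added H+ converts CH3COO- to CH3COOH: CH3COOH → 0.444 mol, CH3COO- → 0.062 mol.
pH = pKa + log(n_CH3COO-/n_CH3COOH) = 4.74 + log(0.062/0.444) = 4.74 + (-0.855)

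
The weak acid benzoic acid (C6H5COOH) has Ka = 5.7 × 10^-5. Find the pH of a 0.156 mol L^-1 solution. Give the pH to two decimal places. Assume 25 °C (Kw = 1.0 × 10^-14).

pH = 2.53

C6H5COOH ⇌ C6H5COO- + H+
From the ICE table, Ka = x²/(0.156 − x) = 5.7 × 10^-5.
Neglecting x in the denominator: x = √(5.7 × 10^-5 × 0.156) = 2.98 × 10^-3 M
(x/C₀ = 1.9% < 5%, so the approximation holds.)
pH = −log(2.98 × 10^-3) = 2.53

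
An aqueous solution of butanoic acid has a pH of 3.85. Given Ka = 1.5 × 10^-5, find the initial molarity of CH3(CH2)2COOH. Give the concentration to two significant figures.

[H+] = 10^(-3.85) = 1.41 × 10^-4 M = x
Ka = x²/(C₀ − x) ⇒ C₀ = x + x²/Ka
C₀ = 1.41 × 10^-4 + (1.41 × 10^-4)²/(1.5 × 10^-5) = 1.47 × 10^-3 M

C₀ = 1.5 × 10^-3 M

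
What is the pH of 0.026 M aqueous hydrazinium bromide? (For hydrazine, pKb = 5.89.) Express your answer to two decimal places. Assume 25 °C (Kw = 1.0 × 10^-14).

N2H5+ is the conjugate acid of the weak base N2H4.
Kb = 10^(−5.89) = 1.29 × 10^-6
Ka = Kw/Kb = 1.0×10^-14 / 1.29 × 10^-6 = 7.75 × 10^-9
Ka = [H+]²/(0.026 − [H+]) = 7.75 × 10^-9
Assume [H+] ≪ 0.026: [H+] ≈ √(7.75 × 10^-9 × 0.026) = 1.42 × 10^-5 M
pH = −log[H+] = −log(1.42 × 10^-5) = 4.85

pH = 4.85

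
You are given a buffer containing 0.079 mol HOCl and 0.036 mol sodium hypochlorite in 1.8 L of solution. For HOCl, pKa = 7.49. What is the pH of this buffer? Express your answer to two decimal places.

pH = 7.15

Using pH = pKa + log([base]/[acid]) with [base]/[acid] = 0.036/0.079:
pH = 7.49 + (-0.341) = 7.15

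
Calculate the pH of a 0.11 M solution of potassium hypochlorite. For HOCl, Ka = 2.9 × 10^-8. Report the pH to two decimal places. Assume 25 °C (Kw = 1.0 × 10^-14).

OCl- is the conjugate base of the weak acid HOCl.
Kb = Kw/Ka = 1.0×10^-14 / 2.9 × 10^-8 = 3.45 × 10^-7
Let x = [OH-] at equilibrium. Kb = x²/(0.11 − x).
Since Kb ≪ C₀, x ≈ √(Kb·C₀) = 1.95 × 10^-4 M.
pOH = −log(1.95 × 10^-4) = 3.71; pH = 14.00 − 3.71 = 10.29

pH = 10.29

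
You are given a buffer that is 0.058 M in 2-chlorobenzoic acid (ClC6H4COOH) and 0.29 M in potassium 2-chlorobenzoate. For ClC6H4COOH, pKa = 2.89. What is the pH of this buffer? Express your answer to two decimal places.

pH = 3.59

Using pH = pKa + log([base]/[acid]) with [base]/[acid] = 0.29/0.058:
pH = 2.89 + (+0.699) = 3.59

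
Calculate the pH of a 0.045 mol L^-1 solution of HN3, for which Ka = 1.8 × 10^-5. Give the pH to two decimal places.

HN3 ⇌ N3- + H+
Ka = [H+]²/(0.045 − [H+]) = 1.8 × 10^-5
Neglecting [H+] in the denominator: [H+] = √(1.8 × 10^-5 × 0.045) = 9.00 × 10^-4 M
([H+]/C₀ = 2% < 5%, so the approximation holds.)
pH = −log[H+] = −log(9.00 × 10^-4) = 3.05

pH = 3.05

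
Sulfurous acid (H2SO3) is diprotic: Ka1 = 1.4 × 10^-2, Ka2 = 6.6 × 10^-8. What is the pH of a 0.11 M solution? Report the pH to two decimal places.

pH = 1.48

Since Ka1 ≫ Ka2, the first ionization dominates [H+].
Ka1 = x²/(0.11 − x) = 1.4 × 10^-2
Solving the quadratic: x = (−Ka1 + √(Ka1² + 4·Ka1·C₀))/2 = 3.29 × 10^-2 M
pH = −log(3.29 × 10^-2) = 1.48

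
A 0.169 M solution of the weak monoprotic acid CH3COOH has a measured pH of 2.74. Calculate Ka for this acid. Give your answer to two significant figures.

Ka = 2.0 × 10^-5

[H+] = 10^(-2.74) = 1.82 × 10^-3 M
At equilibrium [HA] = 0.169 − 1.82 × 10^-3 = 1.67 × 10^-1 M
Ka = [H+][A-]/[HA] = (1.82 × 10^-3)² / 1.67 × 10^-1 = 2.0 × 10^-5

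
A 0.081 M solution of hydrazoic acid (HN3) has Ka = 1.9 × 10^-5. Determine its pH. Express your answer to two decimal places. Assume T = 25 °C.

HN3 ⇌ N3- + H+
Ka = [H+]²/(0.081 − [H+]) = 1.9 × 10^-5
Since Ka ≪ C₀, [H+] ≈ √(Ka·C₀) = 1.24 × 10^-3 M.
pH = −log[H+] = −log(1.24 × 10^-3) = 2.91

pH = 2.91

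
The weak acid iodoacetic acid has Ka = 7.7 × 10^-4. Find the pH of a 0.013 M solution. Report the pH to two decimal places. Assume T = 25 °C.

pH = 2.55

ICH2COOH ⇌ ICH2COO- + H+
From the ICE table, Ka = [H+]²/(0.013 − [H+]) = 7.7 × 10^-4.
Here C₀/Ka ≈ 16.9, so the small-[H+] approximation fails. Use the quadratic:
[H+] = [−0.00077 + √(0.00077² + 4e-05)]/2 = 2.80 × 10^-3 M
pH = −log[H+] = −log(2.80 × 10^-3) = 2.55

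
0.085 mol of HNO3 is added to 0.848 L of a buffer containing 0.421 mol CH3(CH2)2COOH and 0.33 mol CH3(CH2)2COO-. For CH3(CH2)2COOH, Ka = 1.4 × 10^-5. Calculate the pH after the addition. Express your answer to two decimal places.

pH = 4.54

After neutralization: n(CH3(CH2)2COOH) = 0.506 mol, n(CH3(CH2)2COO-) = 0.245 mol.
pKa = −log(1.4 × 10^-5) = 4.854
pH = pKa + log(n_CH3(CH2)2COO-/n_CH3(CH2)2COOH) = 4.854 + log(0.245/0.506) = 4.854 + (-0.315)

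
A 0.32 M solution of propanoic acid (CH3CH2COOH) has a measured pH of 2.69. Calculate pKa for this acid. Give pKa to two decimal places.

[H+] = 10^(-2.69) = 2.04 × 10^-3 M
At equilibrium [HA] = 0.32 − 2.04 × 10^-3 = 3.18 × 10^-1 M
Ka = [H+][A-]/[HA] = (2.04 × 10^-3)² / 3.18 × 10^-1 = 1.31 × 10^-5
pKa = -log(1.31 × 10^-5) = 4.88

pKa = 4.88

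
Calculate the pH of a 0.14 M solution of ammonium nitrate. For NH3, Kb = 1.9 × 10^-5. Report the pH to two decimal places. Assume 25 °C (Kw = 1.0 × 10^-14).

NH4+ is the conjugate acid of the weak base NH3.
Ka = Kw/Kb = 1.0×10^-14 / 1.9 × 10^-5 = 5.26 × 10^-10
Ka = [H+]²/(0.14 − [H+]) = 5.26 × 10^-10
Neglecting [H+] in the denominator: [H+] = √(5.26 × 10^-10 × 0.14) = 8.58 × 10^-6 M
Check: 0.0061% ionized — well under 5%, approximation valid.
pH = −log(8.58 × 10^-6) = 5.07

pH = 5.07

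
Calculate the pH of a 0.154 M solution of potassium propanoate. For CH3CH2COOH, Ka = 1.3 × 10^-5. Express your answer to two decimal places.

pH = 9.04

CH3CH2COO- is the conjugate base of the weak acid CH3CH2COOH.
Kb = Kw/Ka = 1.0×10^-14 / 1.3 × 10^-5 = 7.69 × 10^-10
Kb = x²/(0.154 − x) = 7.69 × 10^-10
Neglecting x in the denominator: x = √(7.69 × 10^-10 × 0.154) = 1.09 × 10^-5 M
(x/C₀ = 0.0071% < 5%, so the approximation holds.)
pOH = 4.96, so pH = 14.00 − pOH = 9.04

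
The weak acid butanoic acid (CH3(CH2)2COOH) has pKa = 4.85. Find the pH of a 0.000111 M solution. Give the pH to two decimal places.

CH3(CH2)2COOH ⇌ CH3(CH2)2COO- + H+
Ka = 10^(−4.85) = 1.41 × 10^-5
From the ICE table, Ka = x²/(0.000111 − x) = 1.41 × 10^-5.
x is not negligible relative to C₀; solve x² + 1.41e-05·x − 1.57e-09 = 0.
x = (−Ka + √(Ka² + 4·Ka·C₀))/2 = 3.31 × 10^-5 M
pH = −log(3.31 × 10^-5) = 4.48

pH = 4.48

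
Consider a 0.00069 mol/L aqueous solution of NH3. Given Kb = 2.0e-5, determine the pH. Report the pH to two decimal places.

NH3 + H2O ⇌ NH4+ + OH-
From the ICE table, Kb = x²/(0.00069 − x) = 2.0 × 10^-5.
x is not negligible relative to C₀; solve x² + 2e-05·x − 1.38e-08 = 0.
x = [−2e-05 + √(2e-05² + 5.52e-08)]/2 = 1.08 × 10^-4 M
pOH = 3.97, so pH = 14.00 − pOH = 10.03

pH = 10.03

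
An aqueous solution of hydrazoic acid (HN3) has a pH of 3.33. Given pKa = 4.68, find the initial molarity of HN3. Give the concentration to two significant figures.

C₀ = 1.1 × 10^-2 M

[H+] = 10^(-3.33) = 4.68 × 10^-4 M = x
Ka = 10^(−4.68) = 2.09 × 10^-5
Ka = x²/(C₀ − x) ⇒ C₀ = x + x²/Ka
C₀ = 4.68 × 10^-4 + (4.68 × 10^-4)²/(2.09 × 10^-5) = 1.09 × 10^-2 M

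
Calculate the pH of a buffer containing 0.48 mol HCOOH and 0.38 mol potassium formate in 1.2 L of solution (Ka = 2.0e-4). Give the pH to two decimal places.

pKa = −log(2.0 × 10^-4) = 3.699
Henderson–Hasselbalch: pH = pKa + log([HCOO-]/[HCOOH]) = 3.699 + log(0.38/0.48)
pH = 3.699 + (-0.101) = 3.60

pH = 3.60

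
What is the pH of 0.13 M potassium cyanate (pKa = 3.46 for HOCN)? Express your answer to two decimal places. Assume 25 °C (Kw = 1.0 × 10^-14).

pH = 8.29

OCN- is the conjugate base of the weak acid HOCN.
Ka = 10^(−3.46) = 3.47 × 10^-4
Kb = Kw/Ka = 1.0×10^-14 / 3.47 × 10^-4 = 2.88 × 10^-11
Let x = [OH-] at equilibrium. Kb = x²/(0.13 − x).
Assume x ≪ 0.13: x ≈ √(2.88 × 10^-11 × 0.13) = 1.93 × 10^-6 M
pOH = −log(1.93 × 10^-6) = 5.71; pH = 14.00 − 5.71 = 8.29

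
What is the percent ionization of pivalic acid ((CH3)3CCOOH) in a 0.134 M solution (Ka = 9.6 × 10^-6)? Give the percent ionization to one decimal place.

(CH3)3CCOOH ⇌ (CH3)3CCOO- + H+; let x = [H+] at equilibrium.
x ≈ √(Ka·C₀) = √(9.6 × 10^-6 × 0.134) = 1.13 × 10^-3 M
Fraction ionized = 1.13 × 10^-3 / 0.134 = 0.0084 → 0.8%

0.8%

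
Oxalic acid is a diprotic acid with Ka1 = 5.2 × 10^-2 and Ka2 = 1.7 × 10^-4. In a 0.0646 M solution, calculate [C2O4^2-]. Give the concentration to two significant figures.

1.7 × 10^-4 M

First ionization gives [H+] ≈ [HC2O4-] = 3.75 × 10^-2 M.
Second step: Ka2 = [H+][C2O4^2-]/[HC2O4-] ≈ [C2O4^2-] (since [H+] ≈ [HC2O4-]).
So [C2O4^2-] ≈ Ka2.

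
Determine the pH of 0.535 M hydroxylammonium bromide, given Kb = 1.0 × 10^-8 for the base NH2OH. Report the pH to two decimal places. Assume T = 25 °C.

NH3OH+ is the conjugate acid of the weak base NH2OH.
Ka = Kw/Kb = 1.0×10^-14 / 1.0 × 10^-8 = 1.00 × 10^-6
From the ICE table, Ka = [H+]²/(0.535 − [H+]) = 1.00 × 10^-6.
Neglecting [H+] in the denominator: [H+] = √(1.00 × 10^-6 × 0.535) = 7.31 × 10^-4 M
Check: 0.14% ionized — well under 5%, approximation valid.
pH = −log(7.31 × 10^-4) = 3.14

pH = 3.14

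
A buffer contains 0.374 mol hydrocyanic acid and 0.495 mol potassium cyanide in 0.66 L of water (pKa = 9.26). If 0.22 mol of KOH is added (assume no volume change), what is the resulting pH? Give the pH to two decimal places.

pH = 9.93

OH- converts HCN to CN-: HCN → 0.154 mol, CN- → 0.715 mol.
pH = pKa + log(n_CN-/n_HCN) = 9.26 + log(0.715/0.154) = 9.26 + (+0.667)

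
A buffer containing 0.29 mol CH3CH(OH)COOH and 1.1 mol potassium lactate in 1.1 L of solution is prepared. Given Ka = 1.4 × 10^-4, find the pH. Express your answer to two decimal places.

pH = 4.43

pKa = −log(1.4 × 10^-4) = 3.854
Using pH = pKa + log([base]/[acid]) with [base]/[acid] = 1.1/0.29:
pH = 3.854 + (+0.579) = 4.43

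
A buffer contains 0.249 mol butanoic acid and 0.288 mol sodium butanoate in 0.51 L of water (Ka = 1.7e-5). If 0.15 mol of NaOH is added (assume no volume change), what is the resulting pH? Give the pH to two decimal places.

After neutralization: n(CH3(CH2)2COOH) = 0.099 mol, n(CH3(CH2)2COO-) = 0.438 mol.
pKa = −log(1.7 × 10^-5) = 4.770
pH = pKa + log(n_CH3(CH2)2COO-/n_CH3(CH2)2COOH) = 4.770 + log(0.438/0.099) = 4.770 + (+0.646)

pH = 5.42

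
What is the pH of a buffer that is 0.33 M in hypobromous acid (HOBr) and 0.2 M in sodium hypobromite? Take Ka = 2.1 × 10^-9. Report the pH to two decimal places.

pKa = −log(2.1 × 10^-9) = 8.678
Using pH = pKa + log([base]/[acid]) with [base]/[acid] = 0.2/0.33:
pH = 8.678 + (-0.217) = 8.46

pH = 8.46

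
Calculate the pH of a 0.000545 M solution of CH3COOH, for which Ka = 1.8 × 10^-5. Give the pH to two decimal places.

pH = 4.04

CH3COOH ⇌ CH3COO- + H+
Ka = x²/(0.000545 − x) = 1.8 × 10^-5
x is not negligible relative to C₀; solve x² + 1.8e-05·x − 9.81e-09 = 0.
x = (−Ka + √(Ka² + 4·Ka·C₀))/2 = 9.05 × 10^-5 M
pH = −log(9.05 × 10^-5) = 4.04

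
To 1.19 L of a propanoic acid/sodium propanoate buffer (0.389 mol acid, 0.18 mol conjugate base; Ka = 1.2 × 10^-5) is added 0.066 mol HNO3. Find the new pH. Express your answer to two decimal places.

pH = 4.32

After neutralization: n(CH3CH2COOH) = 0.455 mol, n(CH3CH2COO-) = 0.114 mol.
pKa = −log(1.2 × 10^-5) = 4.921
Henderson–Hasselbalch with mole ratio 0.114/0.455: pH = 4.921 + (-0.601)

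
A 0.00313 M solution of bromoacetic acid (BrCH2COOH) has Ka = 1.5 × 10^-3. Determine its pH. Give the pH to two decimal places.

pH = 2.81

BrCH2COOH ⇌ BrCH2COO- + H+
From the ICE table, Ka = [H+]²/(0.00313 − [H+]) = 1.5 × 10^-3.
[H+] is not negligible relative to C₀; solve [H+]² + 0.0015·[H+] − 4.69e-06 = 0.
[H+] = [−0.0015 + √(0.0015² + 1.88e-05)]/2 = 1.54 × 10^-3 M
pH = −log(1.54 × 10^-3) = 2.81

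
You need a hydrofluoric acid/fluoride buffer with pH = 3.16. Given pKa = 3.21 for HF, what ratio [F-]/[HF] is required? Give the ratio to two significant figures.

pH = pKa + log(r) ⇒ log(r) = 3.16 − 3.21 = -0.05
r = [F-]/[HF] = 10^(-0.05) = 0.891

ratio = 0.89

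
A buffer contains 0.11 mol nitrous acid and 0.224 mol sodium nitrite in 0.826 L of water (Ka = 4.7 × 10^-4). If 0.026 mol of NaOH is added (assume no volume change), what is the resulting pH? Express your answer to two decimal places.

After neutralization: n(HNO2) = 0.084 mol, n(NO2-) = 0.25 mol.
pKa = −log(4.7 × 10^-4) = 3.328
pH = pKa + log([A⁻]/[HA]) = 3.328 + log(0.25/0.084) = 3.328 +0.474

pH = 3.80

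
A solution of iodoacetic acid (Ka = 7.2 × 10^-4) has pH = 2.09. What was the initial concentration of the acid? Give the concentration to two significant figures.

C₀ = 1.0 × 10^-1 M

[H+] = 10^(-2.09) = 8.13 × 10^-3 M = x
Ka = x²/(C₀ − x) ⇒ C₀ = x + x²/Ka
C₀ = 8.13 × 10^-3 + (8.13 × 10^-3)²/(7.2 × 10^-4) = 9.99 × 10^-2 M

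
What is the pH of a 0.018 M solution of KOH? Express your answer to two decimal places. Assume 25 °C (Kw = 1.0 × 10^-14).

KOH is a strong base; [OH-] = 0.018 M.
pOH = -log(0.018) = 1.74
pH = 14.00 - 1.74 = 12.26

pH = 12.26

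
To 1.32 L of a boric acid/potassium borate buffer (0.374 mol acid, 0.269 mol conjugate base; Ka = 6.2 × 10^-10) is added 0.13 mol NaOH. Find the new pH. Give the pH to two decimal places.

pH = 9.42

After neutralization: n(B(OH)3) = 0.244 mol, n(B(OH)4-) = 0.399 mol.
pKa = −log(6.2 × 10^-10) = 9.208
pH = pKa + log(n_B(OH)4-/n_B(OH)3) = 9.208 + log(0.399/0.244) = 9.208 + (+0.214)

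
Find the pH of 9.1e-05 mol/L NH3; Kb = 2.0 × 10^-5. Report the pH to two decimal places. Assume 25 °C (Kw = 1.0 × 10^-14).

NH3 + H2O ⇌ NH4+ + OH-
Kb = [OH-]²/(9.1e-05 − [OH-]) = 2.0 × 10^-5
Here C₀/Kb ≈ 4.55, so the small-[OH-] approximation fails. Use the quadratic:
[OH-] = (−Kb + √(Kb² + 4·Kb·C₀))/2 = 3.38 × 10^-5 M
pOH = −log(3.38 × 10^-5) = 4.47; pH = 14.00 − 4.47 = 9.53

pH = 9.53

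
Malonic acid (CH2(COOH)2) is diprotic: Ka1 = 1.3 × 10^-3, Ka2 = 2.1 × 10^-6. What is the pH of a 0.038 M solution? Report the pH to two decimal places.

pH = 2.19

Since Ka1 ≫ Ka2, the first ionization dominates [H+].
Ka1 = x²/(0.038 − x) = 1.3 × 10^-3
Solving the quadratic: x = (−Ka1 + √(Ka1² + 4·Ka1·C₀))/2 = 6.41 × 10^-3 M
pH = −log(6.41 × 10^-3) = 2.19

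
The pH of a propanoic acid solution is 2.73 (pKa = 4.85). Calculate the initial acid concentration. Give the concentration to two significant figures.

C₀ = 2.5 × 10^-1 M

[H+] = 10^(-2.73) = 1.86 × 10^-3 M = x
Ka = 10^(−4.85) = 1.41 × 10^-5
Ka = x²/(C₀ − x) ⇒ C₀ = x + x²/Ka
C₀ = 1.86 × 10^-3 + (1.86 × 10^-3)²/(1.41 × 10^-5) = 2.47 × 10^-1 M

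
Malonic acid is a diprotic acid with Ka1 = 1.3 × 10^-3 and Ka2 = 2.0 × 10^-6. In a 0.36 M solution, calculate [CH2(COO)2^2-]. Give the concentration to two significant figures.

2.0 × 10^-6 M

First ionization gives [H+] ≈ [CH2(COOH)COO-] = 2.10 × 10^-2 M.
Second step: Ka2 = [H+][CH2(COO)2^2-]/[CH2(COOH)COO-] ≈ [CH2(COO)2^2-] (since [H+] ≈ [CH2(COOH)COO-]).
So [CH2(COO)2^2-] ≈ Ka2.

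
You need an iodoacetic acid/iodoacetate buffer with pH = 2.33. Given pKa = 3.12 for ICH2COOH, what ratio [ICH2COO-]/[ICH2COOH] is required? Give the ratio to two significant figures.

pH = pKa + log(r) ⇒ log(r) = 2.33 − 3.12 = -0.79
r = [ICH2COO-]/[ICH2COOH] = 10^(-0.79) = 0.162

ratio = 0.16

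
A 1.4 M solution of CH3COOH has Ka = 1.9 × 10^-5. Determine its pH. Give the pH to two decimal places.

CH3COOH ⇌ CH3COO- + H+
Ka = x²/(1.4 − x) = 1.9 × 10^-5
Neglecting x in the denominator: x = √(1.9 × 10^-5 × 1.4) = 5.16 × 10^-3 M
pH = −log(5.16 × 10^-3) = 2.29

pH = 2.29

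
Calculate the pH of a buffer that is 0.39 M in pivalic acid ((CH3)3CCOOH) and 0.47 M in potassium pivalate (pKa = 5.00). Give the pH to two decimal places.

pH = 5.08

Henderson–Hasselbalch: pH = pKa + log([(CH3)3CCOO-]/[(CH3)3CCOOH]) = 5.00 + log(0.47/0.39)
pH = 5.00 + (+0.081) = 5.08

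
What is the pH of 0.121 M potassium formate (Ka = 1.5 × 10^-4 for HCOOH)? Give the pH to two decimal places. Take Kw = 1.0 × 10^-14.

HCOO- is the conjugate base of the weak acid HCOOH.
Kb = Kw/Ka = 1.0×10^-14 / 1.5 × 10^-4 = 6.67 × 10^-11
From the ICE table, Kb = [OH-]²/(0.121 − [OH-]) = 6.67 × 10^-11.
Assume [OH-] ≪ 0.121: [OH-] ≈ √(6.67 × 10^-11 × 0.121) = 2.84 × 10^-6 M
pOH = −log(2.84 × 10^-6) = 5.55; pH = 14.00 − 5.55 = 8.45

pH = 8.45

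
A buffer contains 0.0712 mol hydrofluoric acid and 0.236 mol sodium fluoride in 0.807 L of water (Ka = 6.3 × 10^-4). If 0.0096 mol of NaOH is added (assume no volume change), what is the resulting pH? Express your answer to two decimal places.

pH = 3.80

OH- converts HF to F-: HF → 0.0616 mol, F- → 0.246 mol.
pKa = −log(6.3 × 10^-4) = 3.201
pH = pKa + log(n_F-/n_HF) = 3.201 + log(0.246/0.0616) = 3.201 + (+0.601)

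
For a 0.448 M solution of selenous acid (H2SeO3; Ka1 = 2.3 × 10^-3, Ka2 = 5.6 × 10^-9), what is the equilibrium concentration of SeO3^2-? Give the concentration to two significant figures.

5.6 × 10^-9 M

First ionization gives [H+] ≈ [HSeO3-] = 3.10 × 10^-2 M.
Second step: Ka2 = [H+][SeO3^2-]/[HSeO3-] ≈ [SeO3^2-] (since [H+] ≈ [HSeO3-]).
So [SeO3^2-] ≈ Ka2.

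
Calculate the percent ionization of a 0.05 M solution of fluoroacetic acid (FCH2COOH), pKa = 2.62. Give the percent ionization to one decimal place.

19.6%

FCH2COOH ⇌ FCH2COO- + H+; let x = [H+] at equilibrium.
Ka = 10^(−2.62) = 2.40 × 10^-3
Solve x² + 0.0024x − 0.00012 = 0 → x = 9.82 × 10^-3 M
% ionization = x/C₀ × 100% = 9.82 × 10^-3/0.05 × 100% = 19.6%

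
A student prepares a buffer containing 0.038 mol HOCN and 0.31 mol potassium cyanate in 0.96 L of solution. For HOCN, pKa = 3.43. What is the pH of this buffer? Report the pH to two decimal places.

Using pH = pKa + log([base]/[acid]) with [base]/[acid] = 0.31/0.038:
pH = 3.43 + (+0.912) = 4.34

pH = 4.34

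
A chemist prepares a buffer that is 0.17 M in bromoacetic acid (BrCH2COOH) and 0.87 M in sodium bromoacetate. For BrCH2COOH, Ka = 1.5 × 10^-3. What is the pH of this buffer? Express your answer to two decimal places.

pKa = −log(1.5 × 10^-3) = 2.824
Henderson–Hasselbalch: pH = pKa + log([BrCH2COO-]/[BrCH2COOH]) = 2.824 + log(0.87/0.17)
pH = 2.824 + (+0.709) = 3.53

pH = 3.53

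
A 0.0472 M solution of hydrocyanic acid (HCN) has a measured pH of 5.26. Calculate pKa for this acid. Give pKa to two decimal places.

pKa = 9.19

[H+] = 10^(-5.26) = 5.50 × 10^-6 M
At equilibrium [HA] = 0.0472 − 5.50 × 10^-6 = 4.72 × 10^-2 M
Ka = [H+][A-]/[HA] = (5.50 × 10^-6)² / 4.72 × 10^-2 = 6.41 × 10^-10
pKa = -log(6.41 × 10^-10) = 9.19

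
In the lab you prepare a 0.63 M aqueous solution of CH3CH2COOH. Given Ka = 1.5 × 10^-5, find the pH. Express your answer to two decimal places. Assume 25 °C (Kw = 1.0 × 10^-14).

CH3CH2COOH ⇌ CH3CH2COO- + H+
From the ICE table, Ka = x²/(0.63 − x) = 1.5 × 10^-5.
Since Ka ≪ C₀, x ≈ √(Ka·C₀) = 3.07 × 10^-3 M.
(x/C₀ = 0.49% < 5%, so the approximation holds.)
pH = −log[H+] = −log(3.07 × 10^-3) = 2.51

pH = 2.51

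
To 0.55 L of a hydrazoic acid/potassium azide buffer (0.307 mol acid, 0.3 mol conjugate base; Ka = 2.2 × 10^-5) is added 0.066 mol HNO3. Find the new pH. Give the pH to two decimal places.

After neutralization: n(HN3) = 0.373 mol, n(N3-) = 0.234 mol.
pKa = −log(2.2 × 10^-5) = 4.658
pH = pKa + log([A⁻]/[HA]) = 4.658 + log(0.234/0.373) = 4.658 -0.202

pH = 4.46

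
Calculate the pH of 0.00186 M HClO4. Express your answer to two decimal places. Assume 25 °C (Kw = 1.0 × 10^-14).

HClO4 is a strong acid and dissociates completely, so [H+] = 0.00186 M.
pH = -log(0.00186) = 2.73

pH = 2.73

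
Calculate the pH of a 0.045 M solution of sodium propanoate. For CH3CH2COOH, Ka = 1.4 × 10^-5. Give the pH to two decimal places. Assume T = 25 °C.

pH = 8.75

CH3CH2COO- is the conjugate base of the weak acid CH3CH2COOH.
Kb = Kw/Ka = 1.0×10^-14 / 1.4 × 10^-5 = 7.14 × 10^-10
From the ICE table, Kb = [OH-]²/(0.045 − [OH-]) = 7.14 × 10^-10.
Assume [OH-] ≪ 0.045: [OH-] ≈ √(7.14 × 10^-10 × 0.045) = 5.67 × 10^-6 M
([OH-]/C₀ = 0.013% < 5%, so the approximation holds.)
pOH = −log(5.67 × 10^-6) = 5.25; pH = 14.00 − 5.25 = 8.75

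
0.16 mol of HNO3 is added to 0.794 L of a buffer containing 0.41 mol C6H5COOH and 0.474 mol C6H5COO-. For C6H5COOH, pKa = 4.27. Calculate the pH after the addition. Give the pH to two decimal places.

After neutralization: n(C6H5COOH) = 0.57 mol, n(C6H5COO-) = 0.314 mol.
pH = pKa + log(n_C6H5COO-/n_C6H5COOH) = 4.27 + log(0.314/0.57) = 4.27 + (-0.259)

pH = 4.01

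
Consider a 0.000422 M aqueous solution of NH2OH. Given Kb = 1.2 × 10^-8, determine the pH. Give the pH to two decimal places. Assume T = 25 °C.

pH = 8.35

NH2OH + H2O ⇌ NH3OH+ + OH-
From the ICE table, Kb = [OH-]²/(0.000422 − [OH-]) = 1.2 × 10^-8.
Since Kb ≪ C₀, [OH-] ≈ √(Kb·C₀) = 2.25 × 10^-6 M.
pOH = 5.65, so pH = 14.00 − pOH = 8.35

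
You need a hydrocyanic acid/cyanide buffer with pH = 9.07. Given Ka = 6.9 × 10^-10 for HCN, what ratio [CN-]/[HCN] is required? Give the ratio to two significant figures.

ratio = 0.81

pKa = -log(6.9 × 10^-10) = 9.161
pH = pKa + log(r) ⇒ log(r) = 9.07 − 9.161 = -0.091
r = [CN-]/[HCN] = 10^(-0.091) = 0.811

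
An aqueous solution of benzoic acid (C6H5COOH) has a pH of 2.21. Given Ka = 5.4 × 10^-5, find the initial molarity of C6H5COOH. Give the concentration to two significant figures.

[H+] = 10^(-2.21) = 6.17 × 10^-3 M = x
Ka = x²/(C₀ − x) ⇒ C₀ = x + x²/Ka
C₀ = 6.17 × 10^-3 + (6.17 × 10^-3)²/(5.4 × 10^-5) = 7.11 × 10^-1 M

C₀ = 7.1 × 10^-1 M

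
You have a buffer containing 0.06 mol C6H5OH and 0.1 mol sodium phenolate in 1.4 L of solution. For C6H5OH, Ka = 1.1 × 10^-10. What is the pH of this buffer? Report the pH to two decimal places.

pKa = −log(1.1 × 10^-10) = 9.959
pH = pKa + log([A⁻]/[HA]) = 9.959 + log(0.1/0.06)
pH = 9.959 + (+0.222) = 10.18

pH = 10.18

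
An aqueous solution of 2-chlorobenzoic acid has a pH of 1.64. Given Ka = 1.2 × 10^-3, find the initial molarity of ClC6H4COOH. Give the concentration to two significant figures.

C₀ = 4.6 × 10^-1 M

[H+] = 10^(-1.64) = 2.29 × 10^-2 M = x
Ka = x²/(C₀ − x) ⇒ C₀ = x + x²/Ka
C₀ = 2.29 × 10^-2 + (2.29 × 10^-2)²/(1.2 × 10^-3) = 4.60 × 10^-1 M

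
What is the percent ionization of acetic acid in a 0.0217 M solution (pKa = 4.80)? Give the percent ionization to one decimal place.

2.7%

CH3COOH ⇌ CH3COO- + H+; let x = [H+] at equilibrium.
Ka = 10^(−4.80) = 1.58 × 10^-5
x ≈ √(Ka·C₀) = √(1.58 × 10^-5 × 0.0217) = 5.86 × 10^-4 M
% ionization = x/C₀ × 100% = 5.86 × 10^-4/0.0217 × 100% = 2.7%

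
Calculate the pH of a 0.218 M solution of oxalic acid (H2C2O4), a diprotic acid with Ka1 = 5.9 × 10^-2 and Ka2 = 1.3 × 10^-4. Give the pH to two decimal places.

Since Ka1 ≫ Ka2, the first ionization dominates [H+].
Ka1 = x²/(0.218 − x) = 5.9 × 10^-2
Solving the quadratic: x = (−Ka1 + √(Ka1² + 4·Ka1·C₀))/2 = 8.77 × 10^-2 M
pH = −log(8.77 × 10^-2) = 1.06

pH = 1.06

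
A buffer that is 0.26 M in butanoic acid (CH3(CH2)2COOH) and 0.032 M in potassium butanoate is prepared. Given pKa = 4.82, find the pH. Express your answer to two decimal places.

pH = 3.91

pH = pKa + log([A⁻]/[HA]) = 4.82 + log(0.032/0.26)
pH = 4.82 + (-0.910) = 3.91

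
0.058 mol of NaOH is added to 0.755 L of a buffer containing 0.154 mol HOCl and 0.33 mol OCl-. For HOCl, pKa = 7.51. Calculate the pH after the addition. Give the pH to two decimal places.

After neutralization: n(HOCl) = 0.096 mol, n(OCl-) = 0.388 mol.
Henderson–Hasselbalch with mole ratio 0.388/0.096: pH = 7.51 + (+0.607)

pH = 8.12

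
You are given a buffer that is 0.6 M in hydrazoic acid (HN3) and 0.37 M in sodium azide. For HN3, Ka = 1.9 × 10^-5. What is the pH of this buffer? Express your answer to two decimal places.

pKa = −log(1.9 × 10^-5) = 4.721
Henderson–Hasselbalch: pH = pKa + log([N3-]/[HN3]) = 4.721 + log(0.37/0.6)
pH = 4.721 + (-0.210) = 4.51

pH = 4.51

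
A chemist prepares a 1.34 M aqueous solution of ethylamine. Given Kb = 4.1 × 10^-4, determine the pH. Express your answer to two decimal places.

pH = 12.37

C2H5NH2 + H2O ⇌ C2H5NH3+ + OH-
From the ICE table, Kb = [OH-]²/(1.34 − [OH-]) = 4.1 × 10^-4.
Neglecting [OH-] in the denominator: [OH-] = √(4.1 × 10^-4 × 1.34) = 2.34 × 10^-2 M
([OH-]/C₀ = 1.7% < 5%, so the approximation holds.)
pOH = 1.63, so pH = 14.00 − pOH = 12.37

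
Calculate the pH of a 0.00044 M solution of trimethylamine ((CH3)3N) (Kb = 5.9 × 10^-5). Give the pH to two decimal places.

(CH3)3N + H2O ⇌ (CH3)3NH+ + OH-
From the ICE table, Kb = [OH-]²/(0.00044 − [OH-]) = 5.9 × 10^-5.
Here C₀/Kb ≈ 7.46, so the small-[OH-] approximation fails. Use the quadratic:
[OH-] = [−5.9e-05 + √(5.9e-05² + 1.04e-07)]/2 = 1.34 × 10^-4 M
pOH = 3.87, so pH = 14.00 − pOH = 10.13

pH = 10.13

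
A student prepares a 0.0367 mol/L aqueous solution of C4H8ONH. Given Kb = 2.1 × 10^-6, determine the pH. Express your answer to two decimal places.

C4H8ONH + H2O ⇌ C4H8ONH2+ + OH-
From the ICE table, Kb = [OH-]²/(0.0367 − [OH-]) = 2.1 × 10^-6.
Since Kb ≪ C₀, [OH-] ≈ √(Kb·C₀) = 2.78 × 10^-4 M.
Check: 0.76% ionized — well under 5%, approximation valid.
pOH = 3.56, so pH = 14.00 − pOH = 10.44

pH = 10.44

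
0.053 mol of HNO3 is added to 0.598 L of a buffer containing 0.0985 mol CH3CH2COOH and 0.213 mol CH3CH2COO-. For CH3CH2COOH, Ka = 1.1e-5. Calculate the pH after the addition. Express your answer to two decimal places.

After neutralization: n(CH3CH2COOH) = 0.151 mol, n(CH3CH2COO-) = 0.16 mol.
pKa = −log(1.1 × 10^-5) = 4.959
Henderson–Hasselbalch with mole ratio 0.16/0.151: pH = 4.959 + (+0.025)

pH = 4.98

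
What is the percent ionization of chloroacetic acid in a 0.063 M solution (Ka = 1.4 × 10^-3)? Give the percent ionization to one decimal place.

13.8%

ClCH2COOH ⇌ ClCH2COO- + H+; let x = [H+] at equilibrium.
Solve x² + 0.0014x − 8.82e-05 = 0 → x = 8.72 × 10^-3 M
Fraction ionized = 8.72 × 10^-3 / 0.063 = 0.1384 → 13.8%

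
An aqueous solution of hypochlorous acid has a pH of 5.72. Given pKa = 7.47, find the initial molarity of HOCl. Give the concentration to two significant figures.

[H+] = 10^(-5.72) = 1.91 × 10^-6 M = x
Ka = 10^(−7.47) = 3.39 × 10^-8
Ka = x²/(C₀ − x) ⇒ C₀ = x + x²/Ka
C₀ = 1.91 × 10^-6 + (1.91 × 10^-6)²/(3.39 × 10^-8) = 1.10 × 10^-4 M

C₀ = 1.1 × 10^-4 M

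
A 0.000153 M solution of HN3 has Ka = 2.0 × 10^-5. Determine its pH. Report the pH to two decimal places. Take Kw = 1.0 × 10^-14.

pH = 4.34

HN3 ⇌ N3- + H+
Let x = [H+] at equilibrium. Ka = x²/(0.000153 − x).
Here C₀/Ka ≈ 7.65, so the small-x approximation fails. Use the quadratic:
x = (−Ka + √(Ka² + 4·Ka·C₀))/2 = 4.62 × 10^-5 M
pH = −log[H+] = −log(4.62 × 10^-5) = 4.34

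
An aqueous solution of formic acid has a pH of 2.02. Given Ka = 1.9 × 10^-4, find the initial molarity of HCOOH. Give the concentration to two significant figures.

[H+] = 10^(-2.02) = 9.55 × 10^-3 M = x
Ka = x²/(C₀ − x) ⇒ C₀ = x + x²/Ka
C₀ = 9.55 × 10^-3 + (9.55 × 10^-3)²/(1.9 × 10^-4) = 4.90 × 10^-1 M

C₀ = 4.9 × 10^-1 M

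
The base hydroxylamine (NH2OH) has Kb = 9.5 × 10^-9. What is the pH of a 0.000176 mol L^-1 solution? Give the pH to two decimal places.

pH = 8.11

NH2OH + H2O ⇌ NH3OH+ + OH-
From the ICE table, Kb = [OH-]²/(0.000176 − [OH-]) = 9.5 × 10^-9.
Since Kb ≪ C₀, [OH-] ≈ √(Kb·C₀) = 1.29 × 10^-6 M.
pOH = 5.89, so pH = 14.00 − pOH = 8.11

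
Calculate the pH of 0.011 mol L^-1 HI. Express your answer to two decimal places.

pH = 1.96

HI is a strong acid and dissociates completely, so [H+] = 0.011 M.
pH = -log(0.011) = 1.96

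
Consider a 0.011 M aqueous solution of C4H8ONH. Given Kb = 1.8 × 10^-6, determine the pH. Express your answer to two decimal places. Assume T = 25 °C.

pH = 10.15

C4H8ONH + H2O ⇌ C4H8ONH2+ + OH-
Kb = [OH-]²/(0.011 − [OH-]) = 1.8 × 10^-6
Assume [OH-] ≪ 0.011: [OH-] ≈ √(1.8 × 10^-6 × 0.011) = 1.41 × 10^-4 M
Check: 1.3% ionized — well under 5%, approximation valid.
pOH = 3.85, so pH = 14.00 − pOH = 10.15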